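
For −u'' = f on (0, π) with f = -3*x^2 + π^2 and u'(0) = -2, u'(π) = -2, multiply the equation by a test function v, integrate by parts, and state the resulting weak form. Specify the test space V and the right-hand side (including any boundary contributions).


V = H^1(0, π) (v unrestricted at boundary; u is determined up to an additive constant); weak form: ∫_0^π u'v' dx = ∫_0^π (-3*x^2 + π^2) v dx − 2·v(π) + 2·v(0) for all v ∈ V.

Multiply both sides by a test function v and integrate from 0 to π:
  ∫_0^π −u''(x) v(x) dx = ∫_0^π f(x) v(x) dx.
Integrate the LHS by parts once:
  ∫_0^π −u'' v dx = −[u'(x) v(x)]_0^π + ∫_0^π u'(x) v'(x) dx.
Thus ∫_0^π u'(x) v'(x) dx = ∫_0^π f(x) v(x) dx + [u'(x) v(x)]_0^π.
Choose V so that boundary terms are either known or forced to vanish.
u has inhomogeneous Neumann u'(0) = -2, u'(π) = -2. [u' v]_0^π = (-2)·v(π) − (-2)·v(0) = − 2·v(π) + 2·v(0). Take V = H^1(0, π); boundary term becomes part of RHS.
Weak formulation: find u (satisfying any essential BC) such that ∫_0^π u'(x) v'(x) dx = ∫_0^π f v dx − 2·v(π) + 2·v(0) for all v ∈ V (Neumann data are natural BCs: they enter the RHS as boundary terms).
Substituting f(x) = -3*x^2 + π^2, the right-hand side is ∫_0^π (-3*x^2 + π^2) v dx − 2·v(π) + 2·v(0).
Compatibility check (pure Neumann): taking v ≡ 1 ∈ V gives 0 = ∫_0^π f dx + (-2) − (-2), i.e. ∫_0^π f dx must equal u'(0) − u'(π) = 0. Indeed ∫_0^π (-3*x^2 + π^2) dx = 0, so the data are compatible. The solution is then unique only up to an additive constant (fix it e.g. by requiring ∫_0^π u dx = 0).


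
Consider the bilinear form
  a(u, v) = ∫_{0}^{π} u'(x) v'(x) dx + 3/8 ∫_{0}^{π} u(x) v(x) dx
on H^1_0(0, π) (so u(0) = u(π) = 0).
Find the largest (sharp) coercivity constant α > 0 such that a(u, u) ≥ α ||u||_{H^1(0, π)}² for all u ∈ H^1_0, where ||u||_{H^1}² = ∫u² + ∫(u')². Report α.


α = 11/16

Coercivity of a(·,·) on H^1_0(0, π) means a(u, u) ≥ α ||u||_{H^1}² for every u ∈ H^1_0.
The interval has length L = π, and Poincaré/coercivity depend only on L. Here a(u, u) = ∫(u')² + (3/8)·∫u².
Here 0 < c = 3/8 < 1. The condition a(u,u) ≥ α||u||_{H^1}² reads (1−α)∫(u')² ≥ (α−c)∫u². Any admissible α is ≤ 1 (rapidly oscillating u have ∫u²/∫(u')² → 0), and α = 1 would force 0 ≥ (1−c)∫u², impossible since c < 1; so 1−α > 0. By the sharp Poincaré inequality on H^1_0 of an interval of length L, ∫(u')² ≥ (π/L)²∫u² with equality for the first sine mode sin(π(x−x₀)/L) (x₀ the left endpoint), so the inequality holds for all u iff (1−α)(π/L)² ≥ α − c, i.e. α ≤ ((π/L)² + c)/((π/L)² + 1) = (1 + c(L/π)²)/(1 + (L/π)²). With (π/L)² = 1 and c = 3/8, the largest admissible constant is α = ((π/L)² + c)/((π/L)² + 1).
Simplifying, α = 11/16.


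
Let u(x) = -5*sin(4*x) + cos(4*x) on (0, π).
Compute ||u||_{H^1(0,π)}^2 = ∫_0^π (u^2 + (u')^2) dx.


||u||_{H^1(0,π)}^2 = 221*π

u'(x) = -4*sin(4*x) - 20*cos(4*x).
Expand u² and (u')² and integrate term by term on (0, π), using: for integers n ≥ 1, ∫_0^π sin²(nx) dx = ∫_0^π cos²(nx) dx = π/2; for n ≠ n', ∫_0^π sin(nx)sin(n'x) dx = ∫_0^π cos(nx)cos(n'x) dx = 0; and by product-to-sum, ∫_0^π sin(nx)cos(n'x) dx = ½∫_0^π [sin((n+n')x) + sin((n−n')x)] dx, which is 0 when n+n' is even and 2n/(n²−n'²) when n+n' is odd (it need not vanish on (0, π)).
  u² squared terms: (-5)²·∫sin(4x)² dx = 25·π/2 = 25*π/2;  (1)²·∫cos(4x)² dx = 1·π/2 = π/2.
  u² cross terms: 2·(-5)·(1)·∫sin(4x)·cos(4x) dx = -10·(0) = 0.
  So ∫_0^π u² dx = 25*π/2 + π/2 + 0 = 13*π.
  (u')² squared terms: (-20)²·∫cos(4x)² dx = 400·π/2 = 200*π;  (-4)²·∫sin(4x)² dx = 16·π/2 = 8*π.
  (u')² cross terms: 2·(-20)·(-4)·∫cos(4x)·sin(4x) dx = 160·(0) = 0.
  So ∫_0^π (u')² dx = 200*π + 8*π + 0 = 208*π.
||u||_{H^1}^2 = (13*π) + (208*π) = 221*π.


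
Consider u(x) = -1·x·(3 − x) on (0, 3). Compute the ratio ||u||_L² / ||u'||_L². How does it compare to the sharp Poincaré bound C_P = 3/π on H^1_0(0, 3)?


||u||_L² / ||u'||_L² = 3*sqrt(10)/10 < C_P = 3/π.

u(x) = -1·x·(3 − x), so u'(x) = 2*x - 3.
u(x) = -1·x·(3 − x) vanishes at x = 0 and x = 3, so u ∈ H^1_0(0, 3). Differentiate via the product rule and integrate the resulting polynomials term by term.
  ∫_0^3 u² dx = ∫_0^3 (x^4 - 6*x^3 + 9*x^2) dx. Term by term:
    ∫_0^3 x^4 dx = 243/5;  ∫_0^3 -6*x^3 dx = -243/2;  ∫_0^3 9*x^2 dx = 81.
  Sum: 243/5 − 243/2 + 81 = 81/10.
  ∫_0^3 (u')² dx = ∫_0^3 (4*x^2 - 12*x + 9) dx. Term by term:
    ∫_0^3 4*x^2 dx = 36;  ∫_0^3 -12*x dx = -54;  ∫_0^3 9 dx = 27.
  Sum: 36 − 54 + 27 = 9.
∫_0^3 u² dx = 81/10, so ||u||_L² = 9*sqrt(10)/10.
∫_0^3 (u')² dx = 9, so ||u'||_L² = 3.
Ratio ||u||_L² / ||u'||_L² = 3*sqrt(10)/10.
Sharp Poincaré constant on H^1_0(0, 3) is C_P = L/π = 3/π, achieved by sin(π/3·x).
A polynomial bump cannot attain the sharp Poincaré constant (only the first sine eigenfunction does), so the ratio is strictly less than C_P, consistent with ||u||_L² ≤ C_P ||u'||_L².


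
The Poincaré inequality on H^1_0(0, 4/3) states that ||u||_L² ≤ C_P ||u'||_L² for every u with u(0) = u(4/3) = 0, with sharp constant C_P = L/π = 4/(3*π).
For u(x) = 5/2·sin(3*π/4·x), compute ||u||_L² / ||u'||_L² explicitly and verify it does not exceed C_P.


||u||_L² / ||u'||_L² = 4/(3*π) = C_P.

u(x) = 5/2·sin(3*π/4·x), so u'(x) = 15*π*cos(3*π*x/4)/8.
Writing u(x) = A·sin(kπx/L) with A = 5/2 and k = 1, use ∫_0^L sin²(kπx/L) dx = L/2 and ∫_0^L cos²(kπx/L) dx = L/2.
u² = 25/4·sin²(3*π/4·x) and (u')² = 225*π^2/64·cos²(3*π/4·x), and each of sin², cos² integrates to L/2 = 2/3 over (0, 4/3).
∫_0^4/3 u² dx = 25/6, so ||u||_L² = 5*sqrt(6)/6.
∫_0^4/3 (u')² dx = 75*π^2/32, so ||u'||_L² = 5*sqrt(6)*π/8.
Ratio ||u||_L² / ||u'||_L² = 4/(3*π).
Sharp Poincaré constant on H^1_0(0, 4/3) is C_P = L/π = 4/(3*π), achieved by sin(3*π/4·x).
This is the k = 1 eigenfunction (up to amplitude), so the ratio equals the sharp Poincaré constant exactly.


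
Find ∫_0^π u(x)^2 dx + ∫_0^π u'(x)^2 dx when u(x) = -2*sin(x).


||u||_{H^1(0,π)}^2 = 4*π

u'(x) = -2*cos(x).
Expand u² and (u')² and integrate term by term on (0, π), using: for integers n ≥ 1, ∫_0^π sin²(nx) dx = ∫_0^π cos²(nx) dx = π/2; for n ≠ n', ∫_0^π sin(nx)sin(n'x) dx = ∫_0^π cos(nx)cos(n'x) dx = 0; and by product-to-sum, ∫_0^π sin(nx)cos(n'x) dx = ½∫_0^π [sin((n+n')x) + sin((n−n')x)] dx, which is 0 when n+n' is even and 2n/(n²−n'²) when n+n' is odd (it need not vanish on (0, π)).
  u² squared terms: (-2)²·∫sin(x)² dx = 4·π/2 = 2*π.
  So ∫_0^π u² dx = 2*π.
  (u')² squared terms: (-2)²·∫cos(x)² dx = 4·π/2 = 2*π.
  So ∫_0^π (u')² dx = 2*π.
||u||_{H^1}^2 = (2*π) + (2*π) = 4*π.


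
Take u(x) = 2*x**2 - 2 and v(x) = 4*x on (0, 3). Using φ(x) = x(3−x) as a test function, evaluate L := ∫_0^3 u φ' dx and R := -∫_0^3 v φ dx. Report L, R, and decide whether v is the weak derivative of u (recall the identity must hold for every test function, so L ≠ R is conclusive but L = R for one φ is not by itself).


LHS = -27, RHS = -27. Yes, v = u' weakly.

u(x) = 2*x**2 - 2, classical derivative u'(x) = 4*x.
φ(x) = x(3−x), so φ'(x) = 3 - 2*x.
Note φ(0) = φ(3) = 0, so the boundary term u·φ vanishes.
LHS = ∫_0^3 u(x) φ'(x) dx = ∫_0^3 (-4*x^3 + 6*x^2 + 4*x - 6) dx. Term by term:
  ∫_0^3 -4*x^3 dx = -81;  ∫_0^3 6*x^2 dx = 54;  ∫_0^3 4*x dx = 18;
  ∫_0^3 -6 dx = -18.
Sum: -81 + 54 + 18 − 18 = -27.
So LHS = -27.
∫_0^3 v(x) φ(x) dx = ∫_0^3 (-4*x^3 + 12*x^2) dx. Term by term:
  ∫_0^3 -4*x^3 dx = -81;  ∫_0^3 12*x^2 dx = 108.
Sum: -81 + 108 = 27.
So RHS = -∫_0^3 v(x) φ(x) dx = -27.
LHS = RHS, so the identity holds for this test φ.
Moreover u is smooth here and v(x) = u'(x) = 4*x pointwise, so the identity holds for every test function. Hence v is the weak derivative of u.


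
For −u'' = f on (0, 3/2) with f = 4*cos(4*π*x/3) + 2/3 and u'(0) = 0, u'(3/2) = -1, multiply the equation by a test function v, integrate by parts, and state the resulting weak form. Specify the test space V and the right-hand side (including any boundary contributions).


V = H^1(0, 3/2) (v unrestricted at boundary; u is determined up to an additive constant); weak form: ∫_0^3/2 u'v' dx = ∫_0^3/2 (4*cos(4*π*x/3) + 2/3) v dx − v(3/2) for all v ∈ V.

Multiply both sides by a test function v and integrate from 0 to 3/2:
  ∫_0^3/2 −u''(x) v(x) dx = ∫_0^3/2 f(x) v(x) dx.
Integrate the LHS by parts once:
  ∫_0^3/2 −u'' v dx = −[u'(x) v(x)]_0^3/2 + ∫_0^3/2 u'(x) v'(x) dx.
Thus ∫_0^3/2 u'(x) v'(x) dx = ∫_0^3/2 f(x) v(x) dx + [u'(x) v(x)]_0^3/2.
Choose V so that boundary terms are either known or forced to vanish.
u has inhomogeneous Neumann u'(0) = 0, u'(3/2) = -1. [u' v]_0^3/2 = (-1)·v(3/2) − (0)·v(0) = − v(3/2). Take V = H^1(0, 3/2); boundary term becomes part of RHS.
Weak formulation: find u (satisfying any essential BC) such that ∫_0^3/2 u'(x) v'(x) dx = ∫_0^3/2 f v dx − v(3/2) for all v ∈ V (Neumann data are natural BCs: they enter the RHS as boundary terms).
Substituting f(x) = 4*cos(4*π*x/3) + 2/3, the right-hand side is ∫_0^3/2 (4*cos(4*π*x/3) + 2/3) v dx − v(3/2).
Compatibility check (pure Neumann): taking v ≡ 1 ∈ V gives 0 = ∫_0^3/2 f dx + (-1) − (0), i.e. ∫_0^3/2 f dx must equal u'(0) − u'(3/2) = 1. Indeed ∫_0^3/2 (4*cos(4*π*x/3) + 2/3) dx = 1, so the data are compatible. The solution is then unique only up to an additive constant (fix it e.g. by requiring ∫_0^3/2 u dx = 0).


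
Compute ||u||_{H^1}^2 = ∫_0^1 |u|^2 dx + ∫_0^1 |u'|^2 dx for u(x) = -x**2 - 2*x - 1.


||u||_{H^1}^2 = 233/15

The H^1 norm (squared) on an interval (0, L) is
  ||u||_{H^1}^2 = ∫_0^L u(x)^2 dx + ∫_0^L u'(x)^2 dx.
Compute u'(x) = -2*x - 2.
Then u(x)^2 = x**4 + 4*x**3 + 6*x**2 + 4*x + 1 and u'(x)^2 = 4*x**2 + 8*x + 4.
Integrate each monomial from 0 to 1 using ∫_0^1 c·x^n dx = c·1^(n+1)/(n+1):
  ∫_0^1 u(x)^2 dx = ∫_0^1 (x^4 + 4*x^3 + 6*x^2 + 4*x + 1) dx. Term by term:
    ∫_0^1 x^4 dx = 1/5;  ∫_0^1 4*x^3 dx = 1;  ∫_0^1 6*x^2 dx = 2;
    ∫_0^1 4*x dx = 2;  ∫_0^1 1 dx = 1.
  Sum: 1/5 + 1 + 2 + 2 + 1 = 31/5.
  ∫_0^1 u'(x)^2 dx = ∫_0^1 (4*x^2 + 8*x + 4) dx. Term by term:
    ∫_0^1 4*x^2 dx = 4/3;  ∫_0^1 8*x dx = 4;  ∫_0^1 4 dx = 4.
  Sum: 4/3 + 4 + 4 = 28/3.
Adding: ||u||_{H^1}^2 = 31/5 + 28/3 = 233/15.


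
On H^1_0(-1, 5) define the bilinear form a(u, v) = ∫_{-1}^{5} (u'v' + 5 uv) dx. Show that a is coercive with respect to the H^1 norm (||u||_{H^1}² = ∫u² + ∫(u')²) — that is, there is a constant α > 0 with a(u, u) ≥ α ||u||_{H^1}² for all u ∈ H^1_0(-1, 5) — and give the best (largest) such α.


α = 1

Coercivity of a(·,·) on H^1_0(-1, 5) means a(u, u) ≥ α ||u||_{H^1}² for every u ∈ H^1_0.
The interval has length L = 6, and Poincaré/coercivity depend only on L. Here a(u, u) = ∫(u')² + (5)·∫u².
Here c = 5 ≥ 1, so a(u,u) = ∫(u')² + c∫u² ≥ ∫(u')² + ∫u² = ||u||_{H^1}², i.e. α = 1 works. No larger α is possible: a(u,u) ≥ α||u||_{H^1}² means (1−α)∫(u')² ≥ (α−c)∫u², and for the modes u_n = sin(nπ(x−x₀)/L) (x₀ the left endpoint) one has ∫u_n²/∫(u_n')² = (L/(nπ))² → 0, so a(u_n,u_n)/||u_n||_{H^1}² → 1. Hence the optimal constant is α = 1.
Therefore α = 1.


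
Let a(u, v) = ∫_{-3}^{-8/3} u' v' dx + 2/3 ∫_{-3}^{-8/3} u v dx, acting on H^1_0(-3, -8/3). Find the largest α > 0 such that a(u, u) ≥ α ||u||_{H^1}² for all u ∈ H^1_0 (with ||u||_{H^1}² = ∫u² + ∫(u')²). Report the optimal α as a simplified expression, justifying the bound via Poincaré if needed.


α = (2 + 27*π^2)/(3*(1 + 9*π^2))

Coercivity of a(·,·) on H^1_0(-3, -8/3) means a(u, u) ≥ α ||u||_{H^1}² for every u ∈ H^1_0.
The interval has length L = 1/3, and Poincaré/coercivity depend only on L. Here a(u, u) = ∫(u')² + (2/3)·∫u².
Here 0 < c = 2/3 < 1. The condition a(u,u) ≥ α||u||_{H^1}² reads (1−α)∫(u')² ≥ (α−c)∫u². Any admissible α is ≤ 1 (rapidly oscillating u have ∫u²/∫(u')² → 0), and α = 1 would force 0 ≥ (1−c)∫u², impossible since c < 1; so 1−α > 0. By the sharp Poincaré inequality on H^1_0 of an interval of length L, ∫(u')² ≥ (π/L)²∫u² with equality for the first sine mode sin(π(x−x₀)/L) (x₀ the left endpoint), so the inequality holds for all u iff (1−α)(π/L)² ≥ α − c, i.e. α ≤ ((π/L)² + c)/((π/L)² + 1) = (1 + c(L/π)²)/(1 + (L/π)²). With (π/L)² = 9*π^2 and c = 2/3, the largest admissible constant is α = ((π/L)² + c)/((π/L)² + 1).
Simplifying, α = (2 + 27*π^2)/(3*(1 + 9*π^2)).


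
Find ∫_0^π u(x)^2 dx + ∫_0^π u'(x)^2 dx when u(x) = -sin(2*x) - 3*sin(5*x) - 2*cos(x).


||u||_{H^1(0,π)}^2 = 32/3 + 247*π/2

u'(x) = 2*sin(x) - 2*cos(2*x) - 15*cos(5*x).
Expand u² and (u')² and integrate term by term on (0, π), using: for integers n ≥ 1, ∫_0^π sin²(nx) dx = ∫_0^π cos²(nx) dx = π/2; for n ≠ n', ∫_0^π sin(nx)sin(n'x) dx = ∫_0^π cos(nx)cos(n'x) dx = 0; and by product-to-sum, ∫_0^π sin(nx)cos(n'x) dx = ½∫_0^π [sin((n+n')x) + sin((n−n')x)] dx, which is 0 when n+n' is even and 2n/(n²−n'²) when n+n' is odd (it need not vanish on (0, π)).
  u² squared terms: (-1)²·∫sin(2x)² dx = 1·π/2 = π/2;  (-3)²·∫sin(5x)² dx = 9·π/2 = 9*π/2;  (-2)²·∫cos(x)² dx = 4·π/2 = 2*π.
  u² cross terms: 2·(-1)·(-3)·∫sin(2x)·sin(5x) dx = 6·(0) = 0;  2·(-1)·(-2)·∫sin(2x)·cos(x) dx = 4·(4/3) = 16/3;  2·(-3)·(-2)·∫sin(5x)·cos(x) dx = 12·(0) = 0.
  So ∫_0^π u² dx = π/2 + 9*π/2 + 2*π + 0 + 16/3 + 0 = 16/3 + 7*π.
  (u')² squared terms: (-15)²·∫cos(5x)² dx = 225·π/2 = 225*π/2;  (-2)²·∫cos(2x)² dx = 4·π/2 = 2*π;  (2)²·∫sin(x)² dx = 4·π/2 = 2*π.
  (u')² cross terms: 2·(-15)·(-2)·∫cos(5x)·cos(2x) dx = 60·(0) = 0;  2·(-15)·(2)·∫cos(5x)·sin(x) dx = -60·(0) = 0;  2·(-2)·(2)·∫cos(2x)·sin(x) dx = -8·(-2/3) = 16/3.
  So ∫_0^π (u')² dx = 225*π/2 + 2*π + 2*π + 0 + 0 + 16/3 = 16/3 + 233*π/2.
||u||_{H^1}^2 = (16/3 + 7*π) + (16/3 + 233*π/2) = 32/3 + 247*π/2.


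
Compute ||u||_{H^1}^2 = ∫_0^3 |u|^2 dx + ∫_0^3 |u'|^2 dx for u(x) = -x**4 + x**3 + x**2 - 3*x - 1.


||u||_{H^1}^2 = 92685/28

The H^1 norm (squared) on an interval (0, L) is
  ||u||_{H^1}^2 = ∫_0^L u(x)^2 dx + ∫_0^L u'(x)^2 dx.
Compute u'(x) = -4*x**3 + 3*x**2 + 2*x - 3.
Then u(x)^2 = x**8 - 2*x**7 - x**6 + 8*x**5 - 3*x**4 - 8*x**3 + 7*x**2 + 6*x + 1 and u'(x)^2 = 16*x**6 - 24*x**5 - 7*x**4 + 36*x**3 - 14*x**2 - 12*x + 9.
Integrate each monomial from 0 to 3 using ∫_0^3 c·x^n dx = c·3^(n+1)/(n+1):
  ∫_0^3 u(x)^2 dx = ∫_0^3 (x^8 - 2*x^7 - x^6 + 8*x^5 - 3*x^4 - 8*x^3 + 7*x^2 + 6*x + 1) dx. Term by term:
    ∫_0^3 x^8 dx = 2187;  ∫_0^3 -2*x^7 dx = -6561/4;  ∫_0^3 -x^6 dx = -2187/7;
    ∫_0^3 8*x^5 dx = 972;  ∫_0^3 -3*x^4 dx = -729/5;  ∫_0^3 -8*x^3 dx = -162;
    ∫_0^3 7*x^2 dx = 63;  ∫_0^3 6*x dx = 27;  ∫_0^3 1 dx = 3.
  Sum: 2187 − 6561/4 − 2187/7 + 972 − 729/5 − 162 + 63 + 27 + 3 = 138813/140.
  ∫_0^3 u'(x)^2 dx = ∫_0^3 (16*x^6 - 24*x^5 - 7*x^4 + 36*x^3 - 14*x^2 - 12*x + 9) dx. Term by term:
    ∫_0^3 16*x^6 dx = 34992/7;  ∫_0^3 -24*x^5 dx = -2916;  ∫_0^3 -7*x^4 dx = -1701/5;
    ∫_0^3 36*x^3 dx = 729;  ∫_0^3 -14*x^2 dx = -126;  ∫_0^3 -12*x dx = -54;
    ∫_0^3 9 dx = 27.
  Sum: 34992/7 − 2916 − 1701/5 + 729 − 126 − 54 + 27 = 81153/35.
Adding: ||u||_{H^1}^2 = 138813/140 + 81153/35 = 92685/28.


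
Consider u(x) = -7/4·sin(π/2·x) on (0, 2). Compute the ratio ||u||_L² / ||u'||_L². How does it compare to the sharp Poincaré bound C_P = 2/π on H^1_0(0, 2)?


||u||_L² / ||u'||_L² = 2/π = C_P.

u(x) = -7/4·sin(π/2·x), so u'(x) = -7*π*cos(π*x/2)/8.
Writing u(x) = A·sin(kπx/L) with A = -7/4 and k = 1, use ∫_0^L sin²(kπx/L) dx = L/2 and ∫_0^L cos²(kπx/L) dx = L/2.
u² = 49/16·sin²(π/2·x) and (u')² = 49*π^2/64·cos²(π/2·x), and each of sin², cos² integrates to L/2 = 1 over (0, 2).
∫_0^2 u² dx = 49/16, so ||u||_L² = 7/4.
∫_0^2 (u')² dx = 49*π^2/64, so ||u'||_L² = 7*π/8.
Ratio ||u||_L² / ||u'||_L² = 2/π.
Sharp Poincaré constant on H^1_0(0, 2) is C_P = L/π = 2/π, achieved by sin(π/2·x).
This is the k = 1 eigenfunction (up to amplitude), so the ratio equals the sharp Poincaré constant exactly.


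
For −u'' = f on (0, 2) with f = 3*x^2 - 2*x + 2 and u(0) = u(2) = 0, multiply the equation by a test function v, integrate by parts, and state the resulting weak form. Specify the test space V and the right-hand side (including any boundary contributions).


V = H^1_0(0, 2) (so v(0) = v(2) = 0); weak form: ∫_0^2 u'v' dx = ∫_0^2 (3*x^2 - 2*x + 2) v dx for all v ∈ V.

Multiply both sides by a test function v and integrate from 0 to 2:
  ∫_0^2 −u''(x) v(x) dx = ∫_0^2 f(x) v(x) dx.
Integrate the LHS by parts once:
  ∫_0^2 −u'' v dx = −[u'(x) v(x)]_0^2 + ∫_0^2 u'(x) v'(x) dx.
Thus ∫_0^2 u'(x) v'(x) dx = ∫_0^2 f(x) v(x) dx + [u'(x) v(x)]_0^2.
Choose V so that boundary terms are either known or forced to vanish.
u is Dirichlet: u(0) = u(2) = 0. Let V = H^1_0(0, 2); then v(0) = v(2) = 0, and [u' v]_0^2 = 0.
Weak formulation: find u (satisfying any essential BC) such that ∫_0^2 u'(x) v'(x) dx = ∫_0^2 f v dx for all v ∈ V.
Substituting f(x) = 3*x^2 - 2*x + 2, the right-hand side is ∫_0^2 (3*x^2 - 2*x + 2) v dx.


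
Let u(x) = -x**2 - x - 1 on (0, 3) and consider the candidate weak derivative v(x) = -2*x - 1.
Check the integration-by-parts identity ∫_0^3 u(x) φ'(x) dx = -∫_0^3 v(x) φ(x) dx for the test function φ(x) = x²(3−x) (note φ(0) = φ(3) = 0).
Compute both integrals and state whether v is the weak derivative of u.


LHS = 621/20, RHS = 621/20. Yes, v = u' weakly.

u(x) = -x**2 - x - 1, classical derivative u'(x) = -2*x - 1.
φ(x) = x²(3−x), so φ'(x) = 3*x*(2 - x).
Note φ(0) = φ(3) = 0, so the boundary term u·φ vanishes.
LHS = ∫_0^3 u(x) φ'(x) dx = ∫_0^3 (3*x^4 - 3*x^3 - 3*x^2 - 6*x) dx. Term by term:
  ∫_0^3 3*x^4 dx = 729/5;  ∫_0^3 -3*x^3 dx = -243/4;  ∫_0^3 -3*x^2 dx = -27;
  ∫_0^3 -6*x dx = -27.
Sum: 729/5 − 243/4 − 27 − 27 = 621/20.
So LHS = 621/20.
∫_0^3 v(x) φ(x) dx = ∫_0^3 (2*x^4 - 5*x^3 - 3*x^2) dx. Term by term:
  ∫_0^3 2*x^4 dx = 486/5;  ∫_0^3 -5*x^3 dx = -405/4;  ∫_0^3 -3*x^2 dx = -27.
Sum: 486/5 − 405/4 − 27 = -621/20.
So RHS = -∫_0^3 v(x) φ(x) dx = 621/20.
LHS = RHS, so the identity holds for this test φ.
Moreover u is smooth here and v(x) = u'(x) = -2*x - 1 pointwise, so the identity holds for every test function. Hence v is the weak derivative of u.


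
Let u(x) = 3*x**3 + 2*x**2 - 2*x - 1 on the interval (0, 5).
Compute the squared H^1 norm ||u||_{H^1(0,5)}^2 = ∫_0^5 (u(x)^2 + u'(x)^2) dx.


||u||_{H^1}^2 = 7787875/42

The H^1 norm (squared) on an interval (0, L) is
  ||u||_{H^1}^2 = ∫_0^L u(x)^2 dx + ∫_0^L u'(x)^2 dx.
Compute u'(x) = 9*x**2 + 4*x - 2.
Then u(x)^2 = 9*x**6 + 12*x**5 - 8*x**4 - 14*x**3 + 4*x + 1 and u'(x)^2 = 81*x**4 + 72*x**3 - 20*x**2 - 16*x + 4.
Integrate each monomial from 0 to 5 using ∫_0^5 c·x^n dx = c·5^(n+1)/(n+1):
  ∫_0^5 u(x)^2 dx = ∫_0^5 (9*x^6 + 12*x^5 - 8*x^4 - 14*x^3 + 4*x + 1) dx. Term by term:
    ∫_0^5 9*x^6 dx = 703125/7;  ∫_0^5 12*x^5 dx = 31250;  ∫_0^5 -8*x^4 dx = -5000;
    ∫_0^5 -14*x^3 dx = -4375/2;  ∫_0^5 4*x dx = 50;  ∫_0^5 1 dx = 5.
  Sum: 703125/7 + 31250 − 5000 − 4375/2 + 50 + 5 = 1743895/14.
  ∫_0^5 u'(x)^2 dx = ∫_0^5 (81*x^4 + 72*x^3 - 20*x^2 - 16*x + 4) dx. Term by term:
    ∫_0^5 81*x^4 dx = 50625;  ∫_0^5 72*x^3 dx = 11250;  ∫_0^5 -20*x^2 dx = -2500/3;
    ∫_0^5 -16*x dx = -200;  ∫_0^5 4 dx = 20.
  Sum: 50625 + 11250 − 2500/3 − 200 + 20 = 182585/3.
Adding: ||u||_{H^1}^2 = 1743895/14 + 182585/3 = 7787875/42.


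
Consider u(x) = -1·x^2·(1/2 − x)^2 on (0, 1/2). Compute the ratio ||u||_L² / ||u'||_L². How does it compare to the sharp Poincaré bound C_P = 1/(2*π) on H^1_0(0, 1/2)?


||u||_L² / ||u'||_L² = sqrt(3)/12 < C_P = 1/(2*π).

u(x) = -1·x^2·(1/2 − x)^2, so u'(x) = x*(-8*x^2 + 6*x - 1)/2.
u(x) = -1·x^2·(1/2 − x)^2 vanishes at x = 0 and x = 1/2, so u ∈ H^1_0(0, 1/2). Differentiate via the product rule and integrate the resulting polynomials term by term.
  ∫_0^1/2 u² dx = ∫_0^1/2 (x^8 - 2*x^7 + 3*x^6/2 - x^5/2 + x^4/16) dx. Term by term:
    ∫_0^1/2 x^8 dx = 1/4608;  ∫_0^1/2 -2*x^7 dx = -1/1024;  ∫_0^1/2 3*x^6/2 dx = 3/1792;
    ∫_0^1/2 -x^5/2 dx = -1/768;  ∫_0^1/2 x^4/16 dx = 1/2560.
  Sum: 1/4608 − 1/1024 + 3/1792 − 1/768 + 1/2560 = 1/322560.
  ∫_0^1/2 (u')² dx = ∫_0^1/2 (16*x^6 - 24*x^5 + 13*x^4 - 3*x^3 + x^2/4) dx. Term by term:
    ∫_0^1/2 16*x^6 dx = 1/56;  ∫_0^1/2 -24*x^5 dx = -1/16;  ∫_0^1/2 13*x^4 dx = 13/160;
    ∫_0^1/2 -3*x^3 dx = -3/64;  ∫_0^1/2 x^2/4 dx = 1/96.
  Sum: 1/56 − 1/16 + 13/160 − 3/64 + 1/96 = 1/6720.
∫_0^1/2 u² dx = 1/322560, so ||u||_L² = sqrt(35)/3360.
∫_0^1/2 (u')² dx = 1/6720, so ||u'||_L² = sqrt(105)/840.
Ratio ||u||_L² / ||u'||_L² = sqrt(3)/12.
Sharp Poincaré constant on H^1_0(0, 1/2) is C_P = L/π = 1/(2*π), achieved by sin(2*π·x).
A polynomial bump cannot attain the sharp Poincaré constant (only the first sine eigenfunction does), so the ratio is strictly less than C_P, consistent with ||u||_L² ≤ C_P ||u'||_L².


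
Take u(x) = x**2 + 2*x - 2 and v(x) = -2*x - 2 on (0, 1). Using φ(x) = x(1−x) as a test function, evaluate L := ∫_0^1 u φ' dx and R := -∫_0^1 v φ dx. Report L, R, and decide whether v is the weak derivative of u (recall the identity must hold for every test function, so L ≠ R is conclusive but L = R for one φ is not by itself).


LHS = -1/2, RHS = 1/2. No, v is not the weak derivative of u.

u(x) = x**2 + 2*x - 2, classical derivative u'(x) = 2*x + 2.
φ(x) = x(1−x), so φ'(x) = 1 - 2*x.
Note φ(0) = φ(1) = 0, so the boundary term u·φ vanishes.
LHS = ∫_0^1 u(x) φ'(x) dx = ∫_0^1 (-2*x^3 - 3*x^2 + 6*x - 2) dx. Term by term:
  ∫_0^1 -2*x^3 dx = -1/2;  ∫_0^1 -3*x^2 dx = -1;  ∫_0^1 6*x dx = 3;
  ∫_0^1 -2 dx = -2.
Sum: -1/2 − 1 + 3 − 2 = -1/2.
So LHS = -1/2.
∫_0^1 v(x) φ(x) dx = ∫_0^1 (2*x^3 - 2*x) dx. Term by term:
  ∫_0^1 2*x^3 dx = 1/2;  ∫_0^1 -2*x dx = -1.
Sum: 1/2 − 1 = -1/2.
So RHS = -∫_0^1 v(x) φ(x) dx = 1/2.
LHS − RHS = -1 ≠ 0, so the identity fails.
(For a valid weak derivative the identity must hold for EVERY test function, in particular this one. The failure shows v is NOT the weak derivative of u.)
Correct weak derivative would be u'(x) = 2*x + 2.


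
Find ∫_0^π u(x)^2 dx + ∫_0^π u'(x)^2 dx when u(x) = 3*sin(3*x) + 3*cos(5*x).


||u||_{H^1(0,π)}^2 = 162*π

u'(x) = -15*sin(5*x) + 9*cos(3*x).
Expand u² and (u')² and integrate term by term on (0, π), using: for integers n ≥ 1, ∫_0^π sin²(nx) dx = ∫_0^π cos²(nx) dx = π/2; for n ≠ n', ∫_0^π sin(nx)sin(n'x) dx = ∫_0^π cos(nx)cos(n'x) dx = 0; and by product-to-sum, ∫_0^π sin(nx)cos(n'x) dx = ½∫_0^π [sin((n+n')x) + sin((n−n')x)] dx, which is 0 when n+n' is even and 2n/(n²−n'²) when n+n' is odd (it need not vanish on (0, π)).
  u² squared terms: (3)²·∫cos(5x)² dx = 9·π/2 = 9*π/2;  (3)²·∫sin(3x)² dx = 9·π/2 = 9*π/2.
  u² cross terms: 2·(3)·(3)·∫cos(5x)·sin(3x) dx = 18·(0) = 0.
  So ∫_0^π u² dx = 9*π/2 + 9*π/2 + 0 = 9*π.
  (u')² squared terms: (-15)²·∫sin(5x)² dx = 225·π/2 = 225*π/2;  (9)²·∫cos(3x)² dx = 81·π/2 = 81*π/2.
  (u')² cross terms: 2·(-15)·(9)·∫sin(5x)·cos(3x) dx = -270·(0) = 0.
  So ∫_0^π (u')² dx = 225*π/2 + 81*π/2 + 0 = 153*π.
||u||_{H^1}^2 = (9*π) + (153*π) = 162*π.


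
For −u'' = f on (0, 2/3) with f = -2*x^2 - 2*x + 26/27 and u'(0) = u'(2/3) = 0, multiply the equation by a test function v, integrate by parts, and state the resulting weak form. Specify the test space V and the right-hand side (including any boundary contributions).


V = H^1(0, 2/3) (no boundary constraint on v; u is determined up to an additive constant); weak form: ∫_0^2/3 u'v' dx = ∫_0^2/3 (-2*x^2 - 2*x + 26/27) v dx for all v ∈ V.

Multiply both sides by a test function v and integrate from 0 to 2/3:
  ∫_0^2/3 −u''(x) v(x) dx = ∫_0^2/3 f(x) v(x) dx.
Integrate the LHS by parts once:
  ∫_0^2/3 −u'' v dx = −[u'(x) v(x)]_0^2/3 + ∫_0^2/3 u'(x) v'(x) dx.
Thus ∫_0^2/3 u'(x) v'(x) dx = ∫_0^2/3 f(x) v(x) dx + [u'(x) v(x)]_0^2/3.
Choose V so that boundary terms are either known or forced to vanish.
u has homogeneous Neumann: u'(0) = u'(2/3) = 0. So [u' v]_0^2/3 = 0·v(2/3) − 0·v(0) = 0 for any v; take V = H^1(0, 2/3).
Weak formulation: find u (satisfying any essential BC) such that ∫_0^2/3 u'(x) v'(x) dx = ∫_0^2/3 f v dx for all v ∈ V (homogeneous Neumann, so boundary terms vanish).
Substituting f(x) = -2*x^2 - 2*x + 26/27, the right-hand side is ∫_0^2/3 (-2*x^2 - 2*x + 26/27) v dx.
Compatibility check (pure Neumann): taking v ≡ 1 ∈ V gives 0 = ∫_0^2/3 f dx + (0) − (0), i.e. ∫_0^2/3 f dx must equal u'(0) − u'(2/3) = 0. Indeed ∫_0^2/3 (-2*x^2 - 2*x + 26/27) dx = 0, so the data are compatible. The solution is then unique only up to an additive constant (fix it e.g. by requiring ∫_0^2/3 u dx = 0).


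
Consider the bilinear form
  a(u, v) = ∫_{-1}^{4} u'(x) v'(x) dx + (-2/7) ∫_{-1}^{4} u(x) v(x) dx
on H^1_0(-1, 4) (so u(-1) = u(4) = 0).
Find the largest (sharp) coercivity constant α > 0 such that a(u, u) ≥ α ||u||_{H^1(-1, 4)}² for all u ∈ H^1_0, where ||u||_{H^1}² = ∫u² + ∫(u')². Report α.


α = (-50/7 + π^2)/(π^2 + 25)

Coercivity of a(·,·) on H^1_0(-1, 4) means a(u, u) ≥ α ||u||_{H^1}² for every u ∈ H^1_0.
The interval has length L = 5, and Poincaré/coercivity depend only on L. Here a(u, u) = ∫(u')² + (-2/7)·∫u².
Here c = -2/7 < 0 with |c| < (π/L)² = π^2/25, so coercivity still holds. The condition a(u,u) ≥ α||u||_{H^1}² reads (1−α)∫(u')² ≥ (α−c)∫u². Any admissible α is ≤ 1 (rapidly oscillating u have ∫u²/∫(u')² → 0), and α = 1 would force 0 ≥ (1−c)∫u², impossible since c < 1; so 1−α > 0. By the sharp Poincaré inequality on H^1_0 of an interval of length L, ∫(u')² ≥ (π/L)²∫u² with equality for the first sine mode sin(π(x−x₀)/L) (x₀ the left endpoint), so the inequality holds for all u iff (1−α)(π/L)² ≥ α − c, i.e. α ≤ ((π/L)² + c)/((π/L)² + 1) = (1 + c(L/π)²)/(1 + (L/π)²). (Direct route, valid since c ≤ 0: Poincaré gives c∫u² ≥ c(L/π)²∫(u')², so a(u,u) ≥ (1 + c(L/π)²)∫(u')², while ||u||_{H^1}² ≤ (1 + (L/π)²)∫(u')²; dividing yields the same α.) With (π/L)² = π^2/25 and c = -2/7, the largest admissible constant is α = ((π/L)² + c)/((π/L)² + 1).
Simplifying, α = (-50/7 + π^2)/(π^2 + 25).


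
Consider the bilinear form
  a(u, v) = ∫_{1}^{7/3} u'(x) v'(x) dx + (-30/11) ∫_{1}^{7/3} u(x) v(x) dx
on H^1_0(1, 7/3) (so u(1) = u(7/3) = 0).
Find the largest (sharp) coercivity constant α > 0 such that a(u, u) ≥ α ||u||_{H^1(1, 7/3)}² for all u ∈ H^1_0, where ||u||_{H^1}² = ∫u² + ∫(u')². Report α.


α = 3*(-160 + 33*π^2)/(11*(16 + 9*π^2))

Coercivity of a(·,·) on H^1_0(1, 7/3) means a(u, u) ≥ α ||u||_{H^1}² for every u ∈ H^1_0.
The interval has length L = 4/3, and Poincaré/coercivity depend only on L. Here a(u, u) = ∫(u')² + (-30/11)·∫u².
Here c = -30/11 < 0 with |c| < (π/L)² = 9*π^2/16, so coercivity still holds. The condition a(u,u) ≥ α||u||_{H^1}² reads (1−α)∫(u')² ≥ (α−c)∫u². Any admissible α is ≤ 1 (rapidly oscillating u have ∫u²/∫(u')² → 0), and α = 1 would force 0 ≥ (1−c)∫u², impossible since c < 1; so 1−α > 0. By the sharp Poincaré inequality on H^1_0 of an interval of length L, ∫(u')² ≥ (π/L)²∫u² with equality for the first sine mode sin(π(x−x₀)/L) (x₀ the left endpoint), so the inequality holds for all u iff (1−α)(π/L)² ≥ α − c, i.e. α ≤ ((π/L)² + c)/((π/L)² + 1) = (1 + c(L/π)²)/(1 + (L/π)²). (Direct route, valid since c ≤ 0: Poincaré gives c∫u² ≥ c(L/π)²∫(u')², so a(u,u) ≥ (1 + c(L/π)²)∫(u')², while ||u||_{H^1}² ≤ (1 + (L/π)²)∫(u')²; dividing yields the same α.) With (π/L)² = 9*π^2/16 and c = -30/11, the largest admissible constant is α = ((π/L)² + c)/((π/L)² + 1).
Simplifying, α = 3*(-160 + 33*π^2)/(11*(16 + 9*π^2)).


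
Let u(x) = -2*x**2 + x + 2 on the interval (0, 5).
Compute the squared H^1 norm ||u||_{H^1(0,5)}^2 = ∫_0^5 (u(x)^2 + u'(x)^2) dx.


||u||_{H^1}^2 = 2225

The H^1 norm (squared) on an interval (0, L) is
  ||u||_{H^1}^2 = ∫_0^L u(x)^2 dx + ∫_0^L u'(x)^2 dx.
Compute u'(x) = 1 - 4*x.
Then u(x)^2 = 4*x**4 - 4*x**3 - 7*x**2 + 4*x + 4 and u'(x)^2 = 16*x**2 - 8*x + 1.
Integrate each monomial from 0 to 5 using ∫_0^5 c·x^n dx = c·5^(n+1)/(n+1):
  ∫_0^5 u(x)^2 dx = ∫_0^5 (4*x^4 - 4*x^3 - 7*x^2 + 4*x + 4) dx. Term by term:
    ∫_0^5 4*x^4 dx = 2500;  ∫_0^5 -4*x^3 dx = -625;  ∫_0^5 -7*x^2 dx = -875/3;
    ∫_0^5 4*x dx = 50;  ∫_0^5 4 dx = 20.
  Sum: 2500 − 625 − 875/3 + 50 + 20 = 4960/3.
  ∫_0^5 u'(x)^2 dx = ∫_0^5 (16*x^2 - 8*x + 1) dx. Term by term:
    ∫_0^5 16*x^2 dx = 2000/3;  ∫_0^5 -8*x dx = -100;  ∫_0^5 1 dx = 5.
  Sum: 2000/3 − 100 + 5 = 1715/3.
Adding: ||u||_{H^1}^2 = 4960/3 + 1715/3 = 2225.


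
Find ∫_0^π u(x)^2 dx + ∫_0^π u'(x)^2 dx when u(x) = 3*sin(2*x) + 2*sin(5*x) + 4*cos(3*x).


||u||_{H^1(0,π)}^2 = -192 + 309*π/2

u'(x) = -12*sin(3*x) + 6*cos(2*x) + 10*cos(5*x).
Expand u² and (u')² and integrate term by term on (0, π), using: for integers n ≥ 1, ∫_0^π sin²(nx) dx = ∫_0^π cos²(nx) dx = π/2; for n ≠ n', ∫_0^π sin(nx)sin(n'x) dx = ∫_0^π cos(nx)cos(n'x) dx = 0; and by product-to-sum, ∫_0^π sin(nx)cos(n'x) dx = ½∫_0^π [sin((n+n')x) + sin((n−n')x)] dx, which is 0 when n+n' is even and 2n/(n²−n'²) when n+n' is odd (it need not vanish on (0, π)).
  u² squared terms: (2)²·∫sin(5x)² dx = 4·π/2 = 2*π;  (3)²·∫sin(2x)² dx = 9·π/2 = 9*π/2;  (4)²·∫cos(3x)² dx = 16·π/2 = 8*π.
  u² cross terms: 2·(2)·(3)·∫sin(5x)·sin(2x) dx = 12·(0) = 0;  2·(2)·(4)·∫sin(5x)·cos(3x) dx = 16·(0) = 0;  2·(3)·(4)·∫sin(2x)·cos(3x) dx = 24·(-4/5) = -96/5.
  So ∫_0^π u² dx = 2*π + 9*π/2 + 8*π + 0 + 0 − 96/5 = -96/5 + 29*π/2.
  (u')² squared terms: (-12)²·∫sin(3x)² dx = 144·π/2 = 72*π;  (6)²·∫cos(2x)² dx = 36·π/2 = 18*π;  (10)²·∫cos(5x)² dx = 100·π/2 = 50*π.
  (u')² cross terms: 2·(-12)·(6)·∫sin(3x)·cos(2x) dx = -144·(6/5) = -864/5;  2·(-12)·(10)·∫sin(3x)·cos(5x) dx = -240·(0) = 0;  2·(6)·(10)·∫cos(2x)·cos(5x) dx = 120·(0) = 0.
  So ∫_0^π (u')² dx = 72*π + 18*π + 50*π − 864/5 + 0 + 0 = -864/5 + 140*π.
||u||_{H^1}^2 = (-96/5 + 29*π/2) + (-864/5 + 140*π) = -192 + 309*π/2.


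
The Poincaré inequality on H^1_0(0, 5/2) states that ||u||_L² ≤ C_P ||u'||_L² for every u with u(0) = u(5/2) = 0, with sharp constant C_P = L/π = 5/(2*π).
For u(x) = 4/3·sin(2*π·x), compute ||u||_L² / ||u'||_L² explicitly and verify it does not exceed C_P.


||u||_L² / ||u'||_L² = 1/(2*π) < C_P = 5/(2*π).

u(x) = 4/3·sin(2*π·x), so u'(x) = 8*π*cos(2*π*x)/3.
Writing u(x) = A·sin(kπx/L) with A = 4/3 and k = 5, use ∫_0^L sin²(kπx/L) dx = L/2 and ∫_0^L cos²(kπx/L) dx = L/2.
u² = 16/9·sin²(2*π·x) and (u')² = 64*π^2/9·cos²(2*π·x), and each of sin², cos² integrates to L/2 = 5/4 over (0, 5/2).
∫_0^5/2 u² dx = 20/9, so ||u||_L² = 2*sqrt(5)/3.
∫_0^5/2 (u')² dx = 80*π^2/9, so ||u'||_L² = 4*sqrt(5)*π/3.
Ratio ||u||_L² / ||u'||_L² = 1/(2*π).
Sharp Poincaré constant on H^1_0(0, 5/2) is C_P = L/π = 5/(2*π), achieved by sin(2*π/5·x).
This is the k = 5 harmonic; the ratio L/(kπ) is strictly less than C_P = L/π, consistent with the sharp inequality ||u||_L² ≤ C_P ||u'||_L².


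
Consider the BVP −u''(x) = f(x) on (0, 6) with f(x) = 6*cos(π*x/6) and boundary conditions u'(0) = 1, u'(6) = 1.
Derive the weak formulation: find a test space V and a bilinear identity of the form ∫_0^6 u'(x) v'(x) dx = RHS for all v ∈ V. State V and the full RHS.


V = H^1(0, 6) (v unrestricted at boundary; u is determined up to an additive constant); weak form: ∫_0^6 u'v' dx = ∫_0^6 (6*cos(π*x/6)) v dx + v(6) − v(0) for all v ∈ V.

Multiply both sides by a test function v and integrate from 0 to 6:
  ∫_0^6 −u''(x) v(x) dx = ∫_0^6 f(x) v(x) dx.
Integrate the LHS by parts once:
  ∫_0^6 −u'' v dx = −[u'(x) v(x)]_0^6 + ∫_0^6 u'(x) v'(x) dx.
Thus ∫_0^6 u'(x) v'(x) dx = ∫_0^6 f(x) v(x) dx + [u'(x) v(x)]_0^6.
Choose V so that boundary terms are either known or forced to vanish.
u has inhomogeneous Neumann u'(0) = 1, u'(6) = 1. [u' v]_0^6 = (1)·v(6) − (1)·v(0) = v(6) − v(0). Take V = H^1(0, 6); boundary term becomes part of RHS.
Weak formulation: find u (satisfying any essential BC) such that ∫_0^6 u'(x) v'(x) dx = ∫_0^6 f v dx + v(6) − v(0) for all v ∈ V (Neumann data are natural BCs: they enter the RHS as boundary terms).
Substituting f(x) = 6*cos(π*x/6), the right-hand side is ∫_0^6 (6*cos(π*x/6)) v dx + v(6) − v(0).
Compatibility check (pure Neumann): taking v ≡ 1 ∈ V gives 0 = ∫_0^6 f dx + (1) − (1), i.e. ∫_0^6 f dx must equal u'(0) − u'(6) = 0. Indeed ∫_0^6 (6*cos(π*x/6)) dx = 0, so the data are compatible. The solution is then unique only up to an additive constant (fix it e.g. by requiring ∫_0^6 u dx = 0).


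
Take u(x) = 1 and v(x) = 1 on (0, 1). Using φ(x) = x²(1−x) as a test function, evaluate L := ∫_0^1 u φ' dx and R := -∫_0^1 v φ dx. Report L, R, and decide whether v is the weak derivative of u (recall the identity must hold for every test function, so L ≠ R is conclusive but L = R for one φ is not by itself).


LHS = 0, RHS = -1/12. No, v is not the weak derivative of u.

u(x) = 1, classical derivative u'(x) = 0.
φ(x) = x²(1−x), so φ'(x) = x*(2 - 3*x).
Note φ(0) = φ(1) = 0, so the boundary term u·φ vanishes.
LHS = ∫_0^1 u(x) φ'(x) dx = ∫_0^1 (-3*x^2 + 2*x) dx. Term by term:
  ∫_0^1 -3*x^2 dx = -1;  ∫_0^1 2*x dx = 1.
Sum: -1 + 1 = 0.
So LHS = 0.
∫_0^1 v(x) φ(x) dx = ∫_0^1 (-x^3 + x^2) dx. Term by term:
  ∫_0^1 -x^3 dx = -1/4;  ∫_0^1 x^2 dx = 1/3.
Sum: -1/4 + 1/3 = 1/12.
So RHS = -∫_0^1 v(x) φ(x) dx = -1/12.
LHS − RHS = 1/12 ≠ 0, so the identity fails.
(For a valid weak derivative the identity must hold for EVERY test function, in particular this one. The failure shows v is NOT the weak derivative of u.)
Correct weak derivative would be u'(x) = 0.


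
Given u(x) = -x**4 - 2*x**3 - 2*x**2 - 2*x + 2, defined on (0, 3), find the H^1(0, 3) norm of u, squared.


||u||_{H^1}^2 = 1794057/70

The H^1 norm (squared) on an interval (0, L) is
  ||u||_{H^1}^2 = ∫_0^L u(x)^2 dx + ∫_0^L u'(x)^2 dx.
Compute u'(x) = -4*x**3 - 6*x**2 - 4*x - 2.
Then u(x)^2 = x**8 + 4*x**7 + 8*x**6 + 12*x**5 + 8*x**4 - 4*x**2 - 8*x + 4 and u'(x)^2 = 16*x**6 + 48*x**5 + 68*x**4 + 64*x**3 + 40*x**2 + 16*x + 4.
Integrate each monomial from 0 to 3 using ∫_0^3 c·x^n dx = c·3^(n+1)/(n+1):
  ∫_0^3 u(x)^2 dx = ∫_0^3 (x^8 + 4*x^7 + 8*x^6 + 12*x^5 + 8*x^4 - 4*x^2 - 8*x + 4) dx. Term by term:
    ∫_0^3 x^8 dx = 2187;  ∫_0^3 4*x^7 dx = 6561/2;  ∫_0^3 8*x^6 dx = 17496/7;
    ∫_0^3 12*x^5 dx = 1458;  ∫_0^3 8*x^4 dx = 1944/5;  ∫_0^3 -4*x^2 dx = -36;
    ∫_0^3 -8*x dx = -36;  ∫_0^3 4 dx = 12.
  Sum: 2187 + 6561/2 + 17496/7 + 1458 + 1944/5 − 36 − 36 + 12 = 682761/70.
  ∫_0^3 u'(x)^2 dx = ∫_0^3 (16*x^6 + 48*x^5 + 68*x^4 + 64*x^3 + 40*x^2 + 16*x + 4) dx. Term by term:
    ∫_0^3 16*x^6 dx = 34992/7;  ∫_0^3 48*x^5 dx = 5832;  ∫_0^3 68*x^4 dx = 16524/5;
    ∫_0^3 64*x^3 dx = 1296;  ∫_0^3 40*x^2 dx = 360;  ∫_0^3 16*x dx = 72;
    ∫_0^3 4 dx = 12.
  Sum: 34992/7 + 5832 + 16524/5 + 1296 + 360 + 72 + 12 = 555648/35.
Adding: ||u||_{H^1}^2 = 682761/70 + 555648/35 = 1794057/70.


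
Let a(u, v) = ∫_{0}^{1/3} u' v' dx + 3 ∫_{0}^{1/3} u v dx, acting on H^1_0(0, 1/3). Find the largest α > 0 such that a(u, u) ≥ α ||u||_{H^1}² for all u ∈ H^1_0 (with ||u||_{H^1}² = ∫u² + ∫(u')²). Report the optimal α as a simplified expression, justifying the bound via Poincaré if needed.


α = 1

Coercivity of a(·,·) on H^1_0(0, 1/3) means a(u, u) ≥ α ||u||_{H^1}² for every u ∈ H^1_0.
The interval has length L = 1/3, and Poincaré/coercivity depend only on L. Here a(u, u) = ∫(u')² + (3)·∫u².
Here c = 3 ≥ 1, so a(u,u) = ∫(u')² + c∫u² ≥ ∫(u')² + ∫u² = ||u||_{H^1}², i.e. α = 1 works. No larger α is possible: a(u,u) ≥ α||u||_{H^1}² means (1−α)∫(u')² ≥ (α−c)∫u², and for the modes u_n = sin(nπ(x−x₀)/L) (x₀ the left endpoint) one has ∫u_n²/∫(u_n')² = (L/(nπ))² → 0, so a(u_n,u_n)/||u_n||_{H^1}² → 1. Hence the optimal constant is α = 1.
Therefore α = 1.


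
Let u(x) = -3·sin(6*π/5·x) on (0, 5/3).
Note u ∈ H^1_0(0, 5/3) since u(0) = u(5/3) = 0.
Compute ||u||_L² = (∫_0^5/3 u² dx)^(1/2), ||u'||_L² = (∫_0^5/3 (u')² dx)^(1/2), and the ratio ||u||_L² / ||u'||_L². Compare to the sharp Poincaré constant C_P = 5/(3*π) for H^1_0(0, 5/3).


||u||_L² / ||u'||_L² = 5/(6*π) < C_P = 5/(3*π).

u(x) = -3·sin(6*π/5·x), so u'(x) = -18*π*cos(6*π*x/5)/5.
Writing u(x) = A·sin(kπx/L) with A = -3 and k = 2, use ∫_0^L sin²(kπx/L) dx = L/2 and ∫_0^L cos²(kπx/L) dx = L/2.
u² = 9·sin²(6*π/5·x) and (u')² = 324*π^2/25·cos²(6*π/5·x), and each of sin², cos² integrates to L/2 = 5/6 over (0, 5/3).
∫_0^5/3 u² dx = 15/2, so ||u||_L² = sqrt(30)/2.
∫_0^5/3 (u')² dx = 54*π^2/5, so ||u'||_L² = 3*sqrt(30)*π/5.
Ratio ||u||_L² / ||u'||_L² = 5/(6*π).
Sharp Poincaré constant on H^1_0(0, 5/3) is C_P = L/π = 5/(3*π), achieved by sin(3*π/5·x).
This is the k = 2 harmonic; the ratio L/(kπ) is strictly less than C_P = L/π, consistent with the sharp inequality ||u||_L² ≤ C_P ||u'||_L².


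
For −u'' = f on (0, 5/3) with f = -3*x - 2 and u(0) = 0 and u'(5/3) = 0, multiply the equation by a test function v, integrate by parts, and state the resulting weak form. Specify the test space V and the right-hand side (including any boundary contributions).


V = {v ∈ H^1(0, 5/3) : v(0) = 0} (test functions vanish at x = 0 where u is specified); weak form: ∫_0^5/3 u'v' dx = ∫_0^5/3 (-3*x - 2) v dx for all v ∈ V.

Multiply both sides by a test function v and integrate from 0 to 5/3:
  ∫_0^5/3 −u''(x) v(x) dx = ∫_0^5/3 f(x) v(x) dx.
Integrate the LHS by parts once:
  ∫_0^5/3 −u'' v dx = −[u'(x) v(x)]_0^5/3 + ∫_0^5/3 u'(x) v'(x) dx.
Thus ∫_0^5/3 u'(x) v'(x) dx = ∫_0^5/3 f(x) v(x) dx + [u'(x) v(x)]_0^5/3.
Choose V so that boundary terms are either known or forced to vanish.
Mixed BC: u(0) = 0 (Dirichlet) and u'(5/3) = 0 (Neumann). Define V = {v ∈ H^1(0, 5/3) : v(0) = 0}. Then [u' v]_0^5/3 = u'(5/3)·v(5/3) − u'(0)·0 = 0.
Weak formulation: find u (satisfying any essential BC) such that ∫_0^5/3 u'(x) v'(x) dx = ∫_0^5/3 f v dx for all v ∈ V (Dirichlet at 0 absorbed into V; the Neumann datum at x = 5/3 is zero, so no boundary term remains).
Substituting f(x) = -3*x - 2, the right-hand side is ∫_0^5/3 (-3*x - 2) v dx.


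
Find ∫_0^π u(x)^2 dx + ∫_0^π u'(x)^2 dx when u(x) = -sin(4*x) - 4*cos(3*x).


||u||_{H^1(0,π)}^2 = 640/7 + 177*π/2

u'(x) = 12*sin(3*x) - 4*cos(4*x).
Expand u² and (u')² and integrate term by term on (0, π), using: for integers n ≥ 1, ∫_0^π sin²(nx) dx = ∫_0^π cos²(nx) dx = π/2; for n ≠ n', ∫_0^π sin(nx)sin(n'x) dx = ∫_0^π cos(nx)cos(n'x) dx = 0; and by product-to-sum, ∫_0^π sin(nx)cos(n'x) dx = ½∫_0^π [sin((n+n')x) + sin((n−n')x)] dx, which is 0 when n+n' is even and 2n/(n²−n'²) when n+n' is odd (it need not vanish on (0, π)).
  u² squared terms: (-1)²·∫sin(4x)² dx = 1·π/2 = π/2;  (-4)²·∫cos(3x)² dx = 16·π/2 = 8*π.
  u² cross terms: 2·(-1)·(-4)·∫sin(4x)·cos(3x) dx = 8·(8/7) = 64/7.
  So ∫_0^π u² dx = π/2 + 8*π + 64/7 = 64/7 + 17*π/2.
  (u')² squared terms: (-4)²·∫cos(4x)² dx = 16·π/2 = 8*π;  (12)²·∫sin(3x)² dx = 144·π/2 = 72*π.
  (u')² cross terms: 2·(-4)·(12)·∫cos(4x)·sin(3x) dx = -96·(-6/7) = 576/7.
  So ∫_0^π (u')² dx = 8*π + 72*π + 576/7 = 576/7 + 80*π.
||u||_{H^1}^2 = (64/7 + 17*π/2) + (576/7 + 80*π) = 640/7 + 177*π/2.
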